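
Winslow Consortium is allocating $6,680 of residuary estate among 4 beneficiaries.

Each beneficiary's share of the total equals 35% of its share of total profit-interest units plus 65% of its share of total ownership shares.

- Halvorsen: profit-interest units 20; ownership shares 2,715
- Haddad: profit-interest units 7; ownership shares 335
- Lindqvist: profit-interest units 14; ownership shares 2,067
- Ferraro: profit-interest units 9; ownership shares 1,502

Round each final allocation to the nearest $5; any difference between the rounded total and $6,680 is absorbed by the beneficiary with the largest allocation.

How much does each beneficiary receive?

Profit-interest units total 50; ownership shares total 6,619.
Composite weights (35% profit-interest units + 65% ownership shares): Halvorsen 0.4066; Haddad 0.0819; Lindqvist 0.3010; Ferraro 0.2105.
Proportional shares: Halvorsen 2,716.21; Haddad 547.08; Lindqvist 2,010.57; Ferraro 1,406.14.
Rounded to nearest $5: Halvorsen $2,715; Haddad $545; Lindqvist $2,010; Ferraro $1,405. Sum = $6,675.
Difference $6,680 − $6,675 = +$5 applied to largest allocation (Halvorsen): Halvorsen becomes $2,720.

Halvorsen: $2,720 · Haddad: $545 · Lindqvist: $2,010 · Ferraro: $1,405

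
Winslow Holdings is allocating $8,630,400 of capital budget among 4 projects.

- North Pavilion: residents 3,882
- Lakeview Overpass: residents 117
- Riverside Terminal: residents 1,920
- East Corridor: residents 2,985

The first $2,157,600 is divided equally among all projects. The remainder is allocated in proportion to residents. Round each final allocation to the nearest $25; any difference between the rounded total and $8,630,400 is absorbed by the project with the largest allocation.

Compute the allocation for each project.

North Pavilion: $3,361,450 · Lakeview Overpass: $624,450 · Riverside Terminal: $1,935,150 · East Corridor: $2,709,350

Equal tier: $2,157,600 ÷ 4 = $539,400 apiece.
Remainder $6,472,800 by residents (total 8,904): North Pavilion 2,822,036.12 → $2,822,025; Lakeview Overpass 85,053.64 → $85,050; Riverside Terminal 1,395,752.02 → $1,395,750; East Corridor 2,169,958.22 → $2,169,950.
Rounding difference +$25 on remainder applied to North Pavilion.
Totals: North Pavilion $539,400 + $2,822,050 = $3,361,450; Lakeview Overpass $539,400 + $85,050 = $624,450; Riverside Terminal $539,400 + $1,395,750 = $1,935,150; East Corridor $539,400 + $2,169,950 = $2,709,350.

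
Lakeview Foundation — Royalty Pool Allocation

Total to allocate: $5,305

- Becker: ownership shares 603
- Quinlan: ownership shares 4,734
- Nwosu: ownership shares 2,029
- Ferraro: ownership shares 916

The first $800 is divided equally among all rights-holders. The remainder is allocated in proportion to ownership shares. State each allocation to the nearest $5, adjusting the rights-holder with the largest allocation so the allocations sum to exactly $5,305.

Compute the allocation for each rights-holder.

First tranche $800 split equally: $200 each.
Remainder $4,505 by ownership shares (total 8,282): Becker 328.00 → $330; Quinlan 2,575.06 → $2,575; Nwosu 1,103.68 → $1,105; Ferraro 498.26 → $500.
Rounding difference −$5 on remainder applied to Quinlan.
Totals: Becker $200 + $330 = $530; Quinlan $200 + $2,570 = $2,770; Nwosu $200 + $1,105 = $1,305; Ferraro $200 + $500 = $700.

Becker: $530 | Quinlan: $2,770 | Nwosu: $1,305 | Ferraro: $700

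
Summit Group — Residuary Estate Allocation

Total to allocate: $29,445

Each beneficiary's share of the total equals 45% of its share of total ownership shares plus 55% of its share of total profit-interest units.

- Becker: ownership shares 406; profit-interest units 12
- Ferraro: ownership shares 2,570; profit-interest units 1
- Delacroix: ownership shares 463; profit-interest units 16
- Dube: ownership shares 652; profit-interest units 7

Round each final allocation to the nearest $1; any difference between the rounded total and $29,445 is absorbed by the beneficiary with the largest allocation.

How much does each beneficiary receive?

Becker: $6,713 · Ferraro: $8,774 · Delacroix: $8,697 · Dube: $5,261

Totals — ownership shares 4,091, profit-interest units 36.
Composite weights (45% ownership shares + 55% profit-interest units): Becker 0.2280; Ferraro 0.2980; Delacroix 0.2954; Dube 0.1787.
Pro-rata amounts: Becker 6,713.23; Ferraro 8,773.77; Delacroix 8,697.27; Dube 5,260.73.
After rounding ($1): Becker $6,713; Ferraro $8,774; Delacroix $8,697; Dube $5,261. Sum = $29,445.
No rounding difference to absorb.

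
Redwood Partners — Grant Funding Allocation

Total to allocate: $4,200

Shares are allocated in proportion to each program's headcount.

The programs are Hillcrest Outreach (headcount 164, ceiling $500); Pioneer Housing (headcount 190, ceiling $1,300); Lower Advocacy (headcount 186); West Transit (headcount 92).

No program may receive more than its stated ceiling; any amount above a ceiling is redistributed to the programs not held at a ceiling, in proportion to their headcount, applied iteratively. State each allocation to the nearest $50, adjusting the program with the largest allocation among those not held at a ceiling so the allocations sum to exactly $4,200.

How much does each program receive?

Headcount total: 632.
Pro-rata shares before constraints: Hillcrest Outreach 1,089.87; Pioneer Housing 1,262.66; Lower Advocacy 1,236.08; West Transit 611.39.
Cap binds for Hillcrest Outreach ($500); balance $3,700 reallocated over remaining headcount 468.
Cap binds for Pioneer Housing ($1,300); balance $2,400 reallocated over remaining headcount 278.
Redistributed shares: Lower Advocacy 1,605.76 → $1,600; West Transit 794.24 → $800.

Hillcrest Outreach: $500; Pioneer Housing: $1,300; Lower Advocacy: $1,600; West Transit: $800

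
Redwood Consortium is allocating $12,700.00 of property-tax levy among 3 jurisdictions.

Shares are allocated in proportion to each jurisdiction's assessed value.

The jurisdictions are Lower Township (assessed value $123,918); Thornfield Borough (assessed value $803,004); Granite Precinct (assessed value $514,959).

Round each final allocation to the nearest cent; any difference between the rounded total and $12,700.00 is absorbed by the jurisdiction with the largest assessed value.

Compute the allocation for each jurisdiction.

Lower Township: $1,091.46 | Thornfield Borough: $7,072.81 | Granite Precinct: $4,535.73

Combined assessed value = 123,918 + 803,004 + 514,959 = 1,441,881.
Raw shares: Lower Township 1,091.4622; Thornfield Borough 7,072.8103; Granite Precinct 4,535.7275.
Rounded to nearest cent: Lower Township $1,091.46; Thornfield Borough $7,072.81; Granite Precinct $4,535.73. Sum = $12,700.00.
Sum already equals the total — no adjustment.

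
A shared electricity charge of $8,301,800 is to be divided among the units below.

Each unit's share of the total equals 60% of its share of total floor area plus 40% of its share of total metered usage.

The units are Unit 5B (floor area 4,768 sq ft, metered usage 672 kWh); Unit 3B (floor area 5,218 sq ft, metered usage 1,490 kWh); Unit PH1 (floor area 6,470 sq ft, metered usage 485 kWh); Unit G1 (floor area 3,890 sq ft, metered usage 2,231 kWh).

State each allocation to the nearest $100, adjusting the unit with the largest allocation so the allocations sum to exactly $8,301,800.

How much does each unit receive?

Unit 5B: $1,624,800; Unit 3B: $2,291,800; Unit PH1: $1,914,100; Unit G1: $2,471,100

Totals — floor area 20,346, metered usage 4,878.
Blended shares (60% floor area + 40% metered usage): Unit 5B 0.1957; Unit 3B 0.2761; Unit PH1 0.2306; Unit G1 0.2977.
Pro-rata amounts: Unit 5B 1,624,762.23; Unit 3B 2,291,787.72; Unit PH1 1,914,142.47; Unit G1 2,471,107.58.
At nearest $100: Unit 5B $1,624,800; Unit 3B $2,291,800; Unit PH1 $1,914,100; Unit G1 $2,471,100. Sum = $8,301,800.
Sum already equals the total — no adjustment.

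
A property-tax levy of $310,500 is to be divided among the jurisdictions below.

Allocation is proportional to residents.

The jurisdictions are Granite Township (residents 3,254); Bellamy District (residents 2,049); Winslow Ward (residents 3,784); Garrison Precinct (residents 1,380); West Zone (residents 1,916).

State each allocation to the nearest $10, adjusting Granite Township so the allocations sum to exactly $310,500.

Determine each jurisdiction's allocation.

Granite Township: $81,600; Bellamy District: $51,380; Winslow Ward: $94,880; Garrison Precinct: $34,600; West Zone: $48,040

Total residents = 12,383.
Raw shares: Granite Township 3,254/12,383 × $310,500 = 81,593.07; Bellamy District 2,049/12,383 × $310,500 = 51,378.06; Winslow Ward 3,784/12,383 × $310,500 = 94,882.66; Garrison Precinct 1,380/12,383 × $310,500 = 34,603.08; West Zone 1,916/12,383 × $310,500 = 48,043.12.
Rounded to nearest $10: Granite Township $81,590; Bellamy District $51,380; Winslow Ward $94,880; Garrison Precinct $34,600; West Zone $48,040. Sum = $310,490.
Difference $310,500 − $310,490 = +$10 applied to Granite Township: Granite Township becomes $81,600.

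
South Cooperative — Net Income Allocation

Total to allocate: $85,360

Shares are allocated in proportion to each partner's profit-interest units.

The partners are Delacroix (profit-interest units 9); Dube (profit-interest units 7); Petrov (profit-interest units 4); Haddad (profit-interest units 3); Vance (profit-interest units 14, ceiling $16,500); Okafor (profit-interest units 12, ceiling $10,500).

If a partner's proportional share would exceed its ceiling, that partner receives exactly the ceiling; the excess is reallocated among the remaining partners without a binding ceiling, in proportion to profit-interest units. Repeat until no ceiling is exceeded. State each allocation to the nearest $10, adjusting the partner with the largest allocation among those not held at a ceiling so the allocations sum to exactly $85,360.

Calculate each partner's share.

Delacroix: $22,840 · Dube: $17,760 · Petrov: $10,150 · Haddad: $7,610 · Vance: $16,500 · Okafor: $10,500

Profit-interest units total: 49.
Pro-rata shares before constraints: Delacroix 15,678.37; Dube 12,194.29; Petrov 6,968.16; Haddad 5,226.12; Vance 24,388.57; Okafor 20,904.49.
Capped: Vance ($16,500), Okafor ($10,500); residual $58,360 reallocated over remaining profit-interest units 23.
Redistributed shares: Delacroix 22,836.52 → $22,840; Dube 17,761.74 → $17,760; Petrov 10,149.57 → $10,150; Haddad 7,612.17 → $7,610.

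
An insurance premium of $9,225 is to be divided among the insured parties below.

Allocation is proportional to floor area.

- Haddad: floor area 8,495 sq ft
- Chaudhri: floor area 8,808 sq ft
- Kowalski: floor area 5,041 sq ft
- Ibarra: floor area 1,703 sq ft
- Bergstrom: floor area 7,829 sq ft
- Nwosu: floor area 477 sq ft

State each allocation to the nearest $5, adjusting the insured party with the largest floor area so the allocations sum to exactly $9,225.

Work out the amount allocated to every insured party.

Haddad: $2,420; Chaudhri: $2,520; Kowalski: $1,435; Ibarra: $485; Bergstrom: $2,230; Nwosu: $135

Floor area total: 8,495 + 8,808 + 5,041 + 1,703 + 7,829 + 477 = 32,353.
Pro-rata amounts: Haddad 2,422.23; Chaudhri 2,511.48; Kowalski 1,437.37; Ibarra 485.59; Bergstrom 2,232.33; Nwosu 136.01.
Rounded to nearest $5: Haddad $2,420; Chaudhri $2,510; Kowalski $1,435; Ibarra $485; Bergstrom $2,230; Nwosu $135. Sum = $9,215.
Difference $9,225 − $9,215 = +$10 applied to largest floor area (Chaudhri): Chaudhri becomes $2,520.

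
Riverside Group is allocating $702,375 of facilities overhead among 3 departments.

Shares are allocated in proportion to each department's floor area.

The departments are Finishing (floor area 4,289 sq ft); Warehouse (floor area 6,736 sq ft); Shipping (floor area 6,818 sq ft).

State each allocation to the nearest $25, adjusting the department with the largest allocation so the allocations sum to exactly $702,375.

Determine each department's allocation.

Combined floor area = 17,843.
Unrounded shares: Finishing 4,289/17,843 × $702,375 = 168,832.95; Warehouse 6,736/17,843 × $702,375 = 265,157.09; Shipping 6,818/17,843 × $702,375 = 268,384.95.
After rounding ($25): Finishing $168,825; Warehouse $265,150; Shipping $268,375. Sum = $702,350.
Difference $702,375 − $702,350 = +$25 applied to largest allocation (Shipping): Shipping becomes $268,400.

Finishing: $168,825 · Warehouse: $265,150 · Shipping: $268,400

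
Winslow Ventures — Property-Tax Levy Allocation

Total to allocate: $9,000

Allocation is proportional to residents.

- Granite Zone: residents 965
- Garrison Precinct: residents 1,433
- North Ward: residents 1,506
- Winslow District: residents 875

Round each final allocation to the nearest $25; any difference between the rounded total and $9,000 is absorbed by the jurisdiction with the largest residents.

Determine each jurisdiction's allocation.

Sum of residents: 965 + 1,433 + 1,506 + 875 = 4,779.
Unrounded shares: Granite Zone 1,817.33; Garrison Precinct 2,698.68; North Ward 2,836.16; Winslow District 1,647.83.
Rounded to nearest $25: Granite Zone $1,825; Garrison Precinct $2,700; North Ward $2,825; Winslow District $1,650. Sum = $9,000.
Rounded total matches; no reconciliation needed.

Granite Zone: $1,825 | Garrison Precinct: $2,700 | North Ward: $2,825 | Winslow District: $1,650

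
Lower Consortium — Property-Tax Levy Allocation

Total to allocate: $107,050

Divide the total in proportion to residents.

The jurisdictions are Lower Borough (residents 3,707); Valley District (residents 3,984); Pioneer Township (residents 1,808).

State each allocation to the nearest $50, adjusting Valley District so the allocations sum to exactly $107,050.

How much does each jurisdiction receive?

Sum of residents: 9,499.
Unrounded shares: Lower Borough 3,707/9,499 × $107,050 = 41,776.43; Valley District 3,984/9,499 × $107,050 = 44,898.12; Pioneer Township 1,808/9,499 × $107,050 = 20,375.45.
At nearest $50: Lower Borough $41,800; Valley District $44,900; Pioneer Township $20,400. Sum = $107,100.
Difference $107,050 − $107,100 = −$50 applied to Valley District: Valley District becomes $44,850.

Lower Borough: $41,800 | Valley District: $44,850 | Pioneer Township: $20,400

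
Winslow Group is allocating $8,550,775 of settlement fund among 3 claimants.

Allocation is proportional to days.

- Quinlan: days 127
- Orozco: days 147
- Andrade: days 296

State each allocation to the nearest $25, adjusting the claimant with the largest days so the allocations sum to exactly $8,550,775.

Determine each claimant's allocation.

Quinlan: $1,905,175 · Orozco: $2,205,200 · Andrade: $4,440,400

Days total: 127 + 147 + 296 = 570.
Raw shares: Quinlan 1,905,172.68; Orozco 2,205,199.87; Andrade 4,440,402.46.
Rounded to nearest $25: Quinlan $1,905,175; Orozco $2,205,200; Andrade $4,440,400. Sum = $8,550,775.
Rounded total matches; no reconciliation needed.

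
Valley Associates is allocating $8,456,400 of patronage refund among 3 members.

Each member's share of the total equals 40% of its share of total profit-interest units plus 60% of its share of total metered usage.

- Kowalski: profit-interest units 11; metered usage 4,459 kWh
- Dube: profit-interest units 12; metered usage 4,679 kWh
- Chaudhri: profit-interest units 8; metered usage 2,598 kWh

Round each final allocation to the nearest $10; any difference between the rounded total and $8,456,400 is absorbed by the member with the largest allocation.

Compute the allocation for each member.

Totals — profit-interest units 31, metered usage 11,736.
Blended shares (40% profit-interest units + 60% metered usage): Kowalski 0.3699; Dube 0.3941; Chaudhri 0.2360.
Proportional shares: Kowalski 3,128,028.44; Dube 3,332,256.16; Chaudhri 1,996,115.40.
After rounding ($10): Kowalski $3,128,030; Dube $3,332,260; Chaudhri $1,996,120. Sum = $8,456,410.
Difference $8,456,400 − $8,456,410 = −$10 applied to largest allocation (Dube): Dube becomes $3,332,250.

Kowalski: $3,128,030 · Dube: $3,332,250 · Chaudhri: $1,996,120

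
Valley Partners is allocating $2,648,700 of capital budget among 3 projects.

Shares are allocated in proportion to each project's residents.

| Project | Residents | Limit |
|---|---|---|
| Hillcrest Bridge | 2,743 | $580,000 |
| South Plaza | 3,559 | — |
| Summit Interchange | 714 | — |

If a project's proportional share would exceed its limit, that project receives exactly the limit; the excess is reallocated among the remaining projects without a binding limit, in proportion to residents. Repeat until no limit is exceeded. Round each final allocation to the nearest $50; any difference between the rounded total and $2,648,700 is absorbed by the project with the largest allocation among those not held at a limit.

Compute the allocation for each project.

Combined residents = 7,016.
Pro-rata shares before constraints: Hillcrest Bridge 1,035,545.05; South Plaza 1,343,603.66; Summit Interchange 269,551.28.
Cap binds for Hillcrest Bridge ($580,000); remaining pool $2,068,700 reallocated over remaining residents 4,273.
Remaining shares: South Plaza 1,723,029.09 → $1,723,050; Summit Interchange 345,670.91 → $345,650.

Hillcrest Bridge: $580,000 · South Plaza: $1,723,050 · Summit Interchange: $345,650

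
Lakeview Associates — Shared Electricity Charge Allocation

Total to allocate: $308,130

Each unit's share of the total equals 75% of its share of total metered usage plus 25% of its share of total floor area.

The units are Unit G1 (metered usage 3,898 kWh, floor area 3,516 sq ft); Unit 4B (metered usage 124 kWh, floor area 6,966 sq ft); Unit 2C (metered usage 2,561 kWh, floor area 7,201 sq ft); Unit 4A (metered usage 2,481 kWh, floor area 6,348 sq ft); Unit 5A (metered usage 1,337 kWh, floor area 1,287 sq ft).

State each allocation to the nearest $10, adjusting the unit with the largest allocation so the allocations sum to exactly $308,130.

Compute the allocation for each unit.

Metered usage total 10,401; floor area total 25,318.
Blended shares (75% metered usage + 25% floor area): Unit G1 0.3158; Unit 4B 0.0777; Unit 2C 0.2558; Unit 4A 0.2416; Unit 5A 0.1091.
Pro-rata amounts: Unit G1 97,306.57; Unit 4B 23,949.87; Unit 2C 78,812.04; Unit 4A 74,439.20; Unit 5A 33,622.33.
At nearest $10: Unit G1 $97,310; Unit 4B $23,950; Unit 2C $78,810; Unit 4A $74,440; Unit 5A $33,620. Sum = $308,130.
Sum already equals the total — no adjustment.

Unit G1: $97,310 · Unit 4B: $23,950 · Unit 2C: $78,810 · Unit 4A: $74,440 · Unit 5A: $33,620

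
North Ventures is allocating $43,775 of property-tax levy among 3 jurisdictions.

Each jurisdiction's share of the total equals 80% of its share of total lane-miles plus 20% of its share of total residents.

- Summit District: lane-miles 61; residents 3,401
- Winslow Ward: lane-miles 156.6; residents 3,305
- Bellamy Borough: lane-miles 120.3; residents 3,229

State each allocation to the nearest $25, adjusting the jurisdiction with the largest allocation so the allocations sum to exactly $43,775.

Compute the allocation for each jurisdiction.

Lane-miles total 337.9; residents total 9,935.
Combined weights (80% lane-miles + 20% residents): Summit District 0.2129; Winslow Ward 0.4373; Bellamy Borough 0.3498.
Unrounded shares: Summit District 9,319.10; Winslow Ward 19,142.50; Bellamy Borough 15,313.39.
Rounded to nearest $25: Summit District $9,325; Winslow Ward $19,150; Bellamy Borough $15,325. Sum = $43,800.
Difference $43,775 − $43,800 = −$25 applied to largest allocation (Winslow Ward): Winslow Ward becomes $19,125.

Summit District: $9,325 · Winslow Ward: $19,125 · Bellamy Borough: $15,325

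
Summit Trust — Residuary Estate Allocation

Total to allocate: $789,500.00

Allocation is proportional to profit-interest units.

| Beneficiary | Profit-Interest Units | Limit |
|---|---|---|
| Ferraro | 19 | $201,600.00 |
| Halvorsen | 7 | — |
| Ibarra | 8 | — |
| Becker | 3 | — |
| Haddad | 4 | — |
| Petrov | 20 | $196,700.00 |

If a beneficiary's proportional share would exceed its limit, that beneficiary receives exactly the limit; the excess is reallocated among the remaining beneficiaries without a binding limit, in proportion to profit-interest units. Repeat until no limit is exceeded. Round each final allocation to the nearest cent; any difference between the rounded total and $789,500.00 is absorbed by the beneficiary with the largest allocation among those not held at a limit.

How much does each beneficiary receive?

Combined profit-interest units = 61.
Pro-rata shares before constraints: Ferraro 245,909.8361; Halvorsen 90,598.3607; Ibarra 103,540.9836; Becker 38,827.8689; Haddad 51,770.4918; Petrov 258,852.4590.
Held at cap: Ferraro ($201,600.00), Petrov ($196,700.00); remaining pool $391,200.00 reallocated over remaining profit-interest units 22.
Shares after redistribution: Halvorsen 124,472.7273 → $124,472.73; Ibarra 142,254.5455 → $142,254.55; Becker 53,345.4545 → $53,345.45; Haddad 71,127.2727 → $71,127.27.

Ferraro: $201,600.00 | Halvorsen: $124,472.73 | Ibarra: $142,254.55 | Becker: $53,345.45 | Haddad: $71,127.27 | Petrov: $196,700.00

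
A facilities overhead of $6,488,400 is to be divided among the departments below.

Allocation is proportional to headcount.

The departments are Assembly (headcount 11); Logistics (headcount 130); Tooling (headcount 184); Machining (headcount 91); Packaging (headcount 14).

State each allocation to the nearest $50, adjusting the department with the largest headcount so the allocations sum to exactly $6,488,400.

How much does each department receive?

Combined headcount = 11 + 130 + 184 + 91 + 14 = 430.
Proportional shares: Assembly 165,982.33; Logistics 1,961,609.30; Tooling 2,776,431.63; Machining 1,373,126.51; Packaging 211,250.23.
At nearest $50: Assembly $166,000; Logistics $1,961,600; Tooling $2,776,450; Machining $1,373,150; Packaging $211,250. Sum = $6,488,450.
Difference $6,488,400 − $6,488,450 = −$50 applied to largest headcount (Tooling): Tooling becomes $2,776,400.

Assembly: $166,000; Logistics: $1,961,600; Tooling: $2,776,400; Machining: $1,373,150; Packaging: $211,250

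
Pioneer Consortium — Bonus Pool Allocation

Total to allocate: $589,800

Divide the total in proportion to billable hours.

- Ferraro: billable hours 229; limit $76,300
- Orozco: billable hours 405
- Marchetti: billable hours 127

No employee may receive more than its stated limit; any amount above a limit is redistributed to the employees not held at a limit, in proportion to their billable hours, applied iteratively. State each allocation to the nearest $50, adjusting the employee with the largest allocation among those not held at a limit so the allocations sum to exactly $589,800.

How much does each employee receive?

Ferraro: $76,300 | Orozco: $390,900 | Marchetti: $122,600

Sum of billable hours: 761.
Unconstrained shares: Ferraro 177,482.52; Orozco 313,888.30; Marchetti 98,429.17.
Capped: Ferraro ($76,300); balance $513,500 reallocated over remaining billable hours 532.
Redistributed shares: Orozco 390,916.35 → $390,900; Marchetti 122,583.65 → $122,600.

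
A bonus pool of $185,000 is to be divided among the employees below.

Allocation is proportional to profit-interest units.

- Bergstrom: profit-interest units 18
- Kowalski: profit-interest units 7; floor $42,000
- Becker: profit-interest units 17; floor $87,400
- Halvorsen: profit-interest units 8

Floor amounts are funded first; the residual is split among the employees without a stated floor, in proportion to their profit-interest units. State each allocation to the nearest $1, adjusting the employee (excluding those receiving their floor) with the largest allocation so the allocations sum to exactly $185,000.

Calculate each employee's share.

Minimums first: Kowalski $42,000; Becker $87,400. Remaining pool $55,600.
Remaining pool split over remaining profit-interest units 26: Bergstrom 38,492.31 → $38,492; Halvorsen 17,107.69 → $17,108.

Bergstrom: $38,492; Kowalski: $42,000; Becker: $87,400; Halvorsen: $17,108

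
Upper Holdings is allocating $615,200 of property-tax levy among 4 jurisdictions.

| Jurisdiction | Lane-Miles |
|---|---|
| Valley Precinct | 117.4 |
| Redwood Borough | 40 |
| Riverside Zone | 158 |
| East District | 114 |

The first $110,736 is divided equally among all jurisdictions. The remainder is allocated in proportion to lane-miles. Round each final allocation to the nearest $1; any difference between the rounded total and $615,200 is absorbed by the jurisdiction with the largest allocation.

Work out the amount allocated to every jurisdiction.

Valley Precinct: $165,607; Redwood Borough: $74,676; Riverside Zone: $213,305; East District: $161,612

First tranche $110,736 split equally: $27,684 each.
Remainder $504,464 by lane-miles (total 429.4): Valley Precinct 137,922.85 → $137,923; Redwood Borough 46,992.45 → $46,992; Riverside Zone 185,620.20 → $185,620; East District 133,928.496 → $133,928.
Rounding difference +$1 on remainder applied to Riverside Zone.
Totals: Valley Precinct $27,684 + $137,923 = $165,607; Redwood Borough $27,684 + $46,992 = $74,676; Riverside Zone $27,684 + $185,621 = $213,305; East District $27,684 + $133,928 = $161,612.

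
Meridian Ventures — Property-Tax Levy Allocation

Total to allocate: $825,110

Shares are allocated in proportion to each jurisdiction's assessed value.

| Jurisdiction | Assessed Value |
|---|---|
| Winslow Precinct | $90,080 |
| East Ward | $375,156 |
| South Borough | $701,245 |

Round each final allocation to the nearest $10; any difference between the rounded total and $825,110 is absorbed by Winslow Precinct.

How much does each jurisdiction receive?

Winslow Precinct: $63,710 · East Ward: $265,370 · South Borough: $496,030

Sum of assessed value: 1,166,481.
Unrounded shares: Winslow Precinct 90,080/1,166,481 × $825,110 = 63,718.06; East Ward 375,156/1,166,481 × $825,110 = 265,366.49; South Borough 701,245/1,166,481 × $825,110 = 496,025.45.
Rounded to nearest $10: Winslow Precinct $63,720; East Ward $265,370; South Borough $496,030. Sum = $825,120.
Difference $825,110 − $825,120 = −$10 applied to Winslow Precinct: Winslow Precinct becomes $63,710.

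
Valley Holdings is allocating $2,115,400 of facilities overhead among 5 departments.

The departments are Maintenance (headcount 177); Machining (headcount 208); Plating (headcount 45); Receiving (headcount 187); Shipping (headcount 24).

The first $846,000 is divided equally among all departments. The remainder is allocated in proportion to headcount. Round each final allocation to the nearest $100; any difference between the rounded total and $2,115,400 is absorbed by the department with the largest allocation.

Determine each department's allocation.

Maintenance: $519,700 | Machining: $581,200 | Plating: $258,300 | Receiving: $539,500 | Shipping: $216,700

Equal tier: $846,000 ÷ 5 = $169,200 apiece.
Remainder $1,269,400 by headcount (total 641): Maintenance 350,520.75 → $350,500; Machining 411,911.39 → $411,900; Plating 89,115.44 → $89,100; Receiving 370,324.18 → $370,300; Shipping 47,528.24 → $47,500.
Rounding difference +$100 on remainder applied to Machining.
Totals: Maintenance $169,200 + $350,500 = $519,700; Machining $169,200 + $412,000 = $581,200; Plating $169,200 + $89,100 = $258,300; Receiving $169,200 + $370,300 = $539,500; Shipping $169,200 + $47,500 = $216,700.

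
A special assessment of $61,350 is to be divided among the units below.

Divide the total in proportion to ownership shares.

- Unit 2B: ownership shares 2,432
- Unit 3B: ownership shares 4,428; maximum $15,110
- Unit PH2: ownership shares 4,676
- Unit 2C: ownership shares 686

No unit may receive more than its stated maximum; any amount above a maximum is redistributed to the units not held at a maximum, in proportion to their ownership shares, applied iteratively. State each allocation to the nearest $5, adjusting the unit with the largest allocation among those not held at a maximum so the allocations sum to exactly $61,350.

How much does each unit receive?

Total ownership shares = 12,222.
Pro-rata shares before constraints: Unit 2B 12,207.76; Unit 3B 22,226.95; Unit PH2 23,471.82; Unit 2C 3,443.47.
Held at cap: Unit 3B ($15,110); remaining pool $46,240 reallocated over remaining ownership shares 7,794.
Redistributed shares: Unit 2B 14,428.49 → $14,430; Unit PH2 27,741.63 → $27,740; Unit 2C 4,069.88 → $4,070.

Unit 2B: $14,430; Unit 3B: $15,110; Unit PH2: $27,740; Unit 2C: $4,070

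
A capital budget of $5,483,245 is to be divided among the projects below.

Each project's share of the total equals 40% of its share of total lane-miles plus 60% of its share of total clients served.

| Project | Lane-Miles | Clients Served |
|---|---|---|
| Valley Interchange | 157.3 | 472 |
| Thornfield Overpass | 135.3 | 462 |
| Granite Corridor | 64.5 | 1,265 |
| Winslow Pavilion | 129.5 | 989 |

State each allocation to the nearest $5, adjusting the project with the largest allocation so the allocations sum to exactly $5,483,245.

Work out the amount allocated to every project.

Valley Interchange: $1,196,105; Thornfield Overpass: $1,086,625; Granite Corridor: $1,596,180; Winslow Pavilion: $1,604,335

Totals — lane-miles 486.6, clients served 3,188.
Combined weights (40% lane-miles + 60% clients served): Valley Interchange 0.2181; Thornfield Overpass 0.1982; Granite Corridor 0.2911; Winslow Pavilion 0.2926.
Raw shares: Valley Interchange 1,196,106.89; Thornfield Overpass 1,086,624.43; Granite Corridor 1,596,179.54; Winslow Pavilion 1,604,334.14.
At nearest $5: Valley Interchange $1,196,105; Thornfield Overpass $1,086,625; Granite Corridor $1,596,180; Winslow Pavilion $1,604,335. Sum = $5,483,245.
Rounded total matches; no reconciliation needed.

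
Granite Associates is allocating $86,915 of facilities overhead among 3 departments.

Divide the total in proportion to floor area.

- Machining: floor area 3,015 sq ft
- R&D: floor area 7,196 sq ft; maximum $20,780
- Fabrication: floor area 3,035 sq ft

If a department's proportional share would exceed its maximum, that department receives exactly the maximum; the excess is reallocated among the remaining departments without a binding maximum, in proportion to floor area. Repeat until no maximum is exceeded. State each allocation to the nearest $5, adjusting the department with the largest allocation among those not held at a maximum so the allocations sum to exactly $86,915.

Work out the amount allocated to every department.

Machining: $32,960 | R&D: $20,780 | Fabrication: $33,175

Combined floor area = 13,246.
Unconstrained shares: Machining 19,783.23; R&D 47,217.30; Fabrication 19,914.47.
Capped: R&D ($20,780); balance $66,135 reallocated over remaining floor area 6,050.
Redistributed shares: Machining 32,958.19 → $32,960; Fabrication 33,176.81 → $33,175.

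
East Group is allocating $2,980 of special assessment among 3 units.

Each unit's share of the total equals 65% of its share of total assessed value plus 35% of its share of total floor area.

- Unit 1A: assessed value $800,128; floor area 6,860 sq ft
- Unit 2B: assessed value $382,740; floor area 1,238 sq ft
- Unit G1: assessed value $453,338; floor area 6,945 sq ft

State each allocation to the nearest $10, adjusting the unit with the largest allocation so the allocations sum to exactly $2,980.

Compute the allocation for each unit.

Unit 1A: $1,420 | Unit 2B: $540 | Unit G1: $1,020

Totals — assessed value 1,636,206, floor area 15,043.
Combined weights (65% assessed value + 35% floor area): Unit 1A 0.4775; Unit 2B 0.1809; Unit G1 0.3417.
Raw shares: Unit 1A 1,422.86; Unit 2B 538.94; Unit G1 1,018.21.
After rounding ($10): Unit 1A $1,420; Unit 2B $540; Unit G1 $1,020. Sum = $2,980.
No rounding difference to absorb.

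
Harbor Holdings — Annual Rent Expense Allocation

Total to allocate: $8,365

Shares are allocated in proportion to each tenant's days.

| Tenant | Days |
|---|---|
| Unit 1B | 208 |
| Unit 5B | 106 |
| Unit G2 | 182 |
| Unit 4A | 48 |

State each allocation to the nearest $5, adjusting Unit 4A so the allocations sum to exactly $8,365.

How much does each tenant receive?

Days total: 544.
Raw shares: Unit 1B 208/544 × $8,365 = 3,198.38; Unit 5B 106/544 × $8,365 = 1,629.94; Unit G2 182/544 × $8,365 = 2,798.58; Unit 4A 48/544 × $8,365 = 738.09.
After rounding ($5): Unit 1B $3,200; Unit 5B $1,630; Unit G2 $2,800; Unit 4A $740. Sum = $8,370.
Difference $8,365 − $8,370 = −$5 applied to Unit 4A: Unit 4A becomes $735.

Unit 1B: $3,200 | Unit 5B: $1,630 | Unit G2: $2,800 | Unit 4A: $735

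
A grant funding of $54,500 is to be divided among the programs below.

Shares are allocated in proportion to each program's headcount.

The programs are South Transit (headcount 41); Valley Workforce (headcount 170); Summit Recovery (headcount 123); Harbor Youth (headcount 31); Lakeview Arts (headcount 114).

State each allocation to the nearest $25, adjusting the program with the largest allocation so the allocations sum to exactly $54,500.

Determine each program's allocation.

Total headcount = 479.
Unrounded shares: South Transit 41/479 × $54,500 = 4,664.93; Valley Workforce 170/479 × $54,500 = 19,342.38; Summit Recovery 123/479 × $54,500 = 13,994.78; Harbor Youth 31/479 × $54,500 = 3,527.14; Lakeview Arts 114/479 × $54,500 = 12,970.77.
After rounding ($25): South Transit $4,675; Valley Workforce $19,350; Summit Recovery $14,000; Harbor Youth $3,525; Lakeview Arts $12,975. Sum = $54,525.
Difference $54,500 − $54,525 = −$25 applied to largest allocation (Valley Workforce): Valley Workforce becomes $19,325.

South Transit: $4,675; Valley Workforce: $19,325; Summit Recovery: $14,000; Harbor Youth: $3,525; Lakeview Arts: $12,975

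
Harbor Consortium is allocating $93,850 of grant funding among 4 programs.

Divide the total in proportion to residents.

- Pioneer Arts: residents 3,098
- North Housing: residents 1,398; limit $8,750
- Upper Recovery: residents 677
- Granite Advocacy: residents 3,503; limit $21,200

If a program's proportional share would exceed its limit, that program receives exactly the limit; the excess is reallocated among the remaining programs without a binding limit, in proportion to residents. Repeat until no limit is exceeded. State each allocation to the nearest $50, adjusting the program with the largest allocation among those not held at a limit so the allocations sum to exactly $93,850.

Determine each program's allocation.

Pioneer Arts: $52,450; North Housing: $8,750; Upper Recovery: $11,450; Granite Advocacy: $21,200

Combined residents = 8,676.
Unconstrained shares: Pioneer Arts 33,511.68; North Housing 15,122.44; Upper Recovery 7,323.24; Granite Advocacy 37,892.64.
Held at cap: North Housing ($8,750), Granite Advocacy ($21,200); remaining pool $63,900 reallocated over remaining residents 3,775.
Redistributed shares: Pioneer Arts 52,440.32 → $52,450; Upper Recovery 11,459.68 → $11,450.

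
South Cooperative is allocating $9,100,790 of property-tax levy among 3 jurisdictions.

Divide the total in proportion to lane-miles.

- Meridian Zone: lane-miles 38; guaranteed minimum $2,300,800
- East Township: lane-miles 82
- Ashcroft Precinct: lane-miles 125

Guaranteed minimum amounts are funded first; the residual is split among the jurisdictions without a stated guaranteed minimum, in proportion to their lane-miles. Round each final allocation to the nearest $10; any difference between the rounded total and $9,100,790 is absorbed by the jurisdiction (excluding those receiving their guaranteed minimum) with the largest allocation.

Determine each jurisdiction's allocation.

Meridian Zone: $2,300,800 · East Township: $2,693,720 · Ashcroft Precinct: $4,106,270

Guaranteed amounts: Meridian Zone $2,300,800. Balance $6,799,990.
Balance split over remaining lane-miles 207: East Township 2,693,715.85 → $2,693,720; Ashcroft Precinct 4,106,274.15 → $4,106,270.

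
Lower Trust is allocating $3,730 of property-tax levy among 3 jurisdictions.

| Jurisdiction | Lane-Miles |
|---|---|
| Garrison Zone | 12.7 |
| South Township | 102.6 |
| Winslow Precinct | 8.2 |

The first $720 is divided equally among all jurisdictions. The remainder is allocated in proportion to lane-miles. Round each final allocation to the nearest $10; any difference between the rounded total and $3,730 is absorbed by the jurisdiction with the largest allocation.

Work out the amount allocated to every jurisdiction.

Garrison Zone: $550 | South Township: $2,740 | Winslow Precinct: $440

$720 shared equally gives $240 per jurisdiction.
Remainder $3,010 by lane-miles (total 123.5): Garrison Zone 309.53 → $310; South Township 2,500.62 → $2,500; Winslow Precinct 199.85 → $200.
Totals: Garrison Zone $240 + $310 = $550; South Township $240 + $2,500 = $2,740; Winslow Precinct $240 + $200 = $440.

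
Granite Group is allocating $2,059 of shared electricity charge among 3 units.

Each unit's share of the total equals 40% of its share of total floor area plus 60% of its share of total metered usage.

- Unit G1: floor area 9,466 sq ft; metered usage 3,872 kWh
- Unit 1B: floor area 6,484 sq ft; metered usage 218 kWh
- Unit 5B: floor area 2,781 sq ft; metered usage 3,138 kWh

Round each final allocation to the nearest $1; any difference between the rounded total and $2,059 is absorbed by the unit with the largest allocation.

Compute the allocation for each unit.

Unit G1: $1,078 | Unit 1B: $322 | Unit 5B: $659

Totals — floor area 18,731, metered usage 7,228.
Combined weights (40% floor area + 60% metered usage): Unit G1 0.5236; Unit 1B 0.1566; Unit 5B 0.3199.
Raw shares: Unit G1 1,078.02; Unit 1B 322.36; Unit 5B 658.62.
Rounded to nearest $1: Unit G1 $1,078; Unit 1B $322; Unit 5B $659. Sum = $2,059.
No rounding difference to absorb.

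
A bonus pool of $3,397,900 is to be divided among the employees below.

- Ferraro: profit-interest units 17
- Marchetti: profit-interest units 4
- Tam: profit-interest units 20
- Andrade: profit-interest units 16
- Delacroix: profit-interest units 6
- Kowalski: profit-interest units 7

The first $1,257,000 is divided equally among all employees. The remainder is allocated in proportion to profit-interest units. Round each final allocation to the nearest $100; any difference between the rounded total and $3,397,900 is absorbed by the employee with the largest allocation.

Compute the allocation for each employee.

Ferraro: $729,400; Marchetti: $331,800; Tam: $821,300; Andrade: $698,800; Delacroix: $393,000; Kowalski: $423,600

Equal tier: $1,257,000 ÷ 6 = $209,500 apiece.
Remainder $2,140,900 by profit-interest units (total 70): Ferraro 519,932.86 → $519,900; Marchetti 122,337.14 → $122,300; Tam 611,685.71 → $611,700; Andrade 489,348.57 → $489,300; Delacroix 183,505.71 → $183,500; Kowalski 214,090.00 → $214,100.
Rounding difference +$100 on remainder applied to Tam.
Totals: Ferraro $209,500 + $519,900 = $729,400; Marchetti $209,500 + $122,300 = $331,800; Tam $209,500 + $611,800 = $821,300; Andrade $209,500 + $489,300 = $698,800; Delacroix $209,500 + $183,500 = $393,000; Kowalski $209,500 + $214,100 = $423,600.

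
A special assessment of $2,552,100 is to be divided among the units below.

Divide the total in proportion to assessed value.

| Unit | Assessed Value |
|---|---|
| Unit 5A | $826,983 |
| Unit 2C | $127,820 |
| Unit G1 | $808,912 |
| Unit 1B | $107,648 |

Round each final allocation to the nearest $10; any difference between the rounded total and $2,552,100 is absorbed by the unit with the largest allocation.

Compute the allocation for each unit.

Combined assessed value = 1,871,363.
Pro-rata amounts: Unit 5A 826,983/1,871,363 × $2,552,100 = 1,127,810.75; Unit 2C 127,820/1,871,363 × $2,552,100 = 174,316.49; Unit G1 808,912/1,871,363 × $2,552,100 = 1,103,166.15; Unit 1B 107,648/1,871,363 × $2,552,100 = 146,806.61.
Rounded to nearest $10: Unit 5A $1,127,810; Unit 2C $174,320; Unit G1 $1,103,170; Unit 1B $146,810. Sum = $2,552,110.
Difference $2,552,100 − $2,552,110 = −$10 applied to largest allocation (Unit 5A): Unit 5A becomes $1,127,800.

Unit 5A: $1,127,800 | Unit 2C: $174,320 | Unit G1: $1,103,170 | Unit 1B: $146,810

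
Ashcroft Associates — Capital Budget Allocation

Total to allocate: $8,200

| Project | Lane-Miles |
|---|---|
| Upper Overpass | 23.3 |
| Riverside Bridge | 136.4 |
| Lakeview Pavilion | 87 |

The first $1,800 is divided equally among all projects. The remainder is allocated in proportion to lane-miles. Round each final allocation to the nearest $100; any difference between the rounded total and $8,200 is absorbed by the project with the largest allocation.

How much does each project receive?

$1,800 shared equally gives $600 per project.
Remainder $6,400 by lane-miles (total 246.7): Upper Overpass 604.46 → $600; Riverside Bridge 3,538.55 → $3,500; Lakeview Pavilion 2,256.99 → $2,300.
Totals: Upper Overpass $600 + $600 = $1,200; Riverside Bridge $600 + $3,500 = $4,100; Lakeview Pavilion $600 + $2,300 = $2,900.

Upper Overpass: $1,200; Riverside Bridge: $4,100; Lakeview Pavilion: $2,900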